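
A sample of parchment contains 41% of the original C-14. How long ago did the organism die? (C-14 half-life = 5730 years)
Age = t½ × log₂(1/ratio) = 7371 years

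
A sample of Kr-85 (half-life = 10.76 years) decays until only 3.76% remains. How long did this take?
t = t½ × log₂(N₀/N) = 50.93 years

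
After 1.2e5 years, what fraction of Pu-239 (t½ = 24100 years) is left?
N/N₀ = (1/2)^(t/t½) = 0.0317 = 3.17%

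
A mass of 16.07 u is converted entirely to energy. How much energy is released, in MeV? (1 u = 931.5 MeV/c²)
E = mc² = 14970 MeV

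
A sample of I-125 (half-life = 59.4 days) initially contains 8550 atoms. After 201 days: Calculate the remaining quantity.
N = N₀(1/2)^(t/t½) = 819.1 atoms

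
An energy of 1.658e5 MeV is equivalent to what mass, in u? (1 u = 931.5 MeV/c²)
m = E/c² = 178 u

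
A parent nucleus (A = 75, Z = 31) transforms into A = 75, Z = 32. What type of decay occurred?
ΔA = 0, ΔZ = +1 ⇒ beta-minus decay (β⁻)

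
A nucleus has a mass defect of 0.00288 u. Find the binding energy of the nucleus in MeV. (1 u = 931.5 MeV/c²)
B.E. = Δm × 931.5 = 2.683 MeV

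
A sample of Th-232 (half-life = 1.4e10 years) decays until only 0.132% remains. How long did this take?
t = t½ × log₂(N₀/N) = 1.339e11 years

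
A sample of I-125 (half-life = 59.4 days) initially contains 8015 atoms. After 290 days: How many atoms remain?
N = N₀(1/2)^(t/t½) = 271.8 atoms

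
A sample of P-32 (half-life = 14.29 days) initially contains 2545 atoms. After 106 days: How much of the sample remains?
N = N₀(1/2)^(t/t½) = 14.88 atoms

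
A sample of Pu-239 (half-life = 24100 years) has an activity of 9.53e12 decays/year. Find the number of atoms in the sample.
N = A/λ = 3.313e17 atoms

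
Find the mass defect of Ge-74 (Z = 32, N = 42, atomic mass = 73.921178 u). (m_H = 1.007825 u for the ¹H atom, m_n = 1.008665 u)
Δm = Z·m_H + N·m_n − M = 0.6932 u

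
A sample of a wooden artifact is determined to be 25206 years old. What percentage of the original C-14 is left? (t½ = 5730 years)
N/N₀ = (1/2)^(t/t½) = 0.0474 = 4.74%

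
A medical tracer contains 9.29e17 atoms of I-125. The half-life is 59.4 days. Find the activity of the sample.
A = λN = 1.084e16 decays/day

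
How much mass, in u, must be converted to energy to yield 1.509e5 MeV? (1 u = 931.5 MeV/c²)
m = E/c² = 162 u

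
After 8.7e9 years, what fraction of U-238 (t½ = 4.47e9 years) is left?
N/N₀ = (1/2)^(t/t½) = 0.2595 = 25.9%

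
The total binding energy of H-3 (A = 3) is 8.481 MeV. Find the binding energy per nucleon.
B.E./A = 8.481/3 = 2.827 MeV/nucleon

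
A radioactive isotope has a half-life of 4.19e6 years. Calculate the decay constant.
λ = ln(2)/t½ = 1.654e-7 year⁻¹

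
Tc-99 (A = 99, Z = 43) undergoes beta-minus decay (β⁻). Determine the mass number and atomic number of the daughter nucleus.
Daughter: A = 99, Z = 44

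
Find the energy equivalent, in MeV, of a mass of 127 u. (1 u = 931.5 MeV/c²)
E = mc² = 1.183e5 MeV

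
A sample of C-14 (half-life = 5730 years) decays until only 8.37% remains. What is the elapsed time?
t = t½ × log₂(N₀/N) = 20510 years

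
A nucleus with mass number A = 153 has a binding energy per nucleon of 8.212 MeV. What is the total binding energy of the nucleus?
B.E. = 8.212 × 153 = 1256 MeV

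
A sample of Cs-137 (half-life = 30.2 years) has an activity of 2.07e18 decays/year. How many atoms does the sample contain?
N = A/λ = 9.019e19 atoms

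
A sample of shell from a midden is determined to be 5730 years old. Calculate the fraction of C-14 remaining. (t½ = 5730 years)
N/N₀ = (1/2)^(t/t½) = 0.5 = 50%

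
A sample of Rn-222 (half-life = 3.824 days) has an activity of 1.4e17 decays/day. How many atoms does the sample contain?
N = A/λ = 7.724e17 atoms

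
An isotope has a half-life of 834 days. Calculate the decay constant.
λ = ln(2)/t½ = 8.311e-4 day⁻¹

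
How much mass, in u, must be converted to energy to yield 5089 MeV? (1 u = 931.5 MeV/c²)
m = E/c² = 5.463 u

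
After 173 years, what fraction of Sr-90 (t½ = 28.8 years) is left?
N/N₀ = (1/2)^(t/t½) = 0.01555 = 1.55%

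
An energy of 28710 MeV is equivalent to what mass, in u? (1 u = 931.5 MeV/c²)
m = E/c² = 30.82 u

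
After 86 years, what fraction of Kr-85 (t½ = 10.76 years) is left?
N/N₀ = (1/2)^(t/t½) = 0.003926 = 0.393%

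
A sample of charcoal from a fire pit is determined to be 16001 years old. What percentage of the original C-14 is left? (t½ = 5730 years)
N/N₀ = (1/2)^(t/t½) = 0.1443 = 14.4%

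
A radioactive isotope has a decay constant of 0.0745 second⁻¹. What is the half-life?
t½ = ln(2)/λ = 9.304 seconds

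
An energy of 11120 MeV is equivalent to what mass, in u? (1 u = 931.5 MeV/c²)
m = E/c² = 11.94 u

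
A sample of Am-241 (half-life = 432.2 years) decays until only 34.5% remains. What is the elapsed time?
t = t½ × log₂(N₀/N) = 663.6 years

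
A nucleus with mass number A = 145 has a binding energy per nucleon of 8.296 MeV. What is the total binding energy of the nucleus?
B.E. = 8.296 × 145 = 1203 MeV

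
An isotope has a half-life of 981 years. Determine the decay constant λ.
λ = ln(2)/t½ = 7.066e-4 year⁻¹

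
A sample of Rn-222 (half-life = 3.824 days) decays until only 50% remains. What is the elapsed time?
t = t½ × log₂(N₀/N) = 3.824 days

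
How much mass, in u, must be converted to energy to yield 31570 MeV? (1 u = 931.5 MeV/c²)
m = E/c² = 33.89 u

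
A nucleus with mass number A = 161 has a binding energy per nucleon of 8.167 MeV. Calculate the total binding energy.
B.E. = 8.167 × 161 = 1315 MeV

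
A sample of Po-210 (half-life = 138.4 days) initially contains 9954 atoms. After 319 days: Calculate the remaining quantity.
N = N₀(1/2)^(t/t½) = 2014 atoms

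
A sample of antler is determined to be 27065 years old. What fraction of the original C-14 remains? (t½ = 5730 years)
N/N₀ = (1/2)^(t/t½) = 0.03785 = 3.79%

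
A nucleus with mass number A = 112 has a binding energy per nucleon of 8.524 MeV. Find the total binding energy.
B.E. = 8.524 × 112 = 954.7 MeV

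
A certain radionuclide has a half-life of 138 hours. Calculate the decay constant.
λ = ln(2)/t½ = 0.005023 hour⁻¹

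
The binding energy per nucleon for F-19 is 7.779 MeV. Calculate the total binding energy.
B.E. = 7.779 × 19 = 147.8 MeV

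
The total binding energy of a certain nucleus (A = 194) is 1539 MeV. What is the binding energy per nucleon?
B.E./A = 1539/194 = 7.933 MeV/nucleon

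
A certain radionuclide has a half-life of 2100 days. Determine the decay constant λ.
λ = ln(2)/t½ = 3.301e-4 day⁻¹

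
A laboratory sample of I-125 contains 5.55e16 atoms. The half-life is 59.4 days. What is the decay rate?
A = λN = 6.476e14 decays/day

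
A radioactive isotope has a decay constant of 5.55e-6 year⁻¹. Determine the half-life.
t½ = ln(2)/λ = 1.249e5 years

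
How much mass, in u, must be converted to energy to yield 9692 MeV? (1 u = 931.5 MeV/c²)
m = E/c² = 10.4 u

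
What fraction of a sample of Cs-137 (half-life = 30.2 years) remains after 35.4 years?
N/N₀ = (1/2)^(t/t½) = 0.4437 = 44.4%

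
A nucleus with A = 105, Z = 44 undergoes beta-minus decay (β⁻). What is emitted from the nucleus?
β⁻: electron (e⁻) + antineutrino (ν̄ₑ)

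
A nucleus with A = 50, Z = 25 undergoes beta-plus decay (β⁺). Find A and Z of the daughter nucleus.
Daughter: A = 50, Z = 24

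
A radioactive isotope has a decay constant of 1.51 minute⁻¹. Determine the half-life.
t½ = ln(2)/λ = 0.459 minutes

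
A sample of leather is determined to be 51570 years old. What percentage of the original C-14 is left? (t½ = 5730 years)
N/N₀ = (1/2)^(t/t½) = 0.001953 = 0.195%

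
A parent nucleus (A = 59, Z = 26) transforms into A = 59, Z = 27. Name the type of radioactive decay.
ΔA = 0, ΔZ = +1 ⇒ beta-minus decay (β⁻)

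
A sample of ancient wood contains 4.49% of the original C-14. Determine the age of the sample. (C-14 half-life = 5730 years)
Age = t½ × log₂(1/ratio) = 25650 years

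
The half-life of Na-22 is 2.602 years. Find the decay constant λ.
λ = ln(2)/t½ = 0.2664 year⁻¹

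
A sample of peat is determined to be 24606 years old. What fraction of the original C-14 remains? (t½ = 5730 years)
N/N₀ = (1/2)^(t/t½) = 0.05097 = 5.1%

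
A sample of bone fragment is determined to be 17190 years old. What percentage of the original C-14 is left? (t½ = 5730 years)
N/N₀ = (1/2)^(t/t½) = 0.125 = 12.5%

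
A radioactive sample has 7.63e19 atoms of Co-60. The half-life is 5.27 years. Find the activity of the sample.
A = λN = 1.004e19 decays/year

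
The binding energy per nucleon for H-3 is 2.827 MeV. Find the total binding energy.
B.E. = 2.827 × 3 = 8.481 MeV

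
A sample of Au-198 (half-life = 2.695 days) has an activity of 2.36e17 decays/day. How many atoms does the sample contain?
N = A/λ = 9.176e17 atoms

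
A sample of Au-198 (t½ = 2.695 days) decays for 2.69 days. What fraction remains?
N/N₀ = (1/2)^(t/t½) = 0.5006 = 50.1%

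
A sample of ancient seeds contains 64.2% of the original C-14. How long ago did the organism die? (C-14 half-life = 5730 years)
Age = t½ × log₂(1/ratio) = 3664 years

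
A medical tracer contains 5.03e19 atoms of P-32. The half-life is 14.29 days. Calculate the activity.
A = λN = 2.44e18 decays/day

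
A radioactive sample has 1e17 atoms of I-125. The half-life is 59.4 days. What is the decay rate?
A = λN = 1.167e15 decays/day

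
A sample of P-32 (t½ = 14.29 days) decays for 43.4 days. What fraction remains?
N/N₀ = (1/2)^(t/t½) = 0.1218 = 12.2%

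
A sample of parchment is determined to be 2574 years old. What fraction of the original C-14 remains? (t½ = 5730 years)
N/N₀ = (1/2)^(t/t½) = 0.7324 = 73.2%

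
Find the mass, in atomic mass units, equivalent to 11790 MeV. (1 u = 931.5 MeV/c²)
m = E/c² = 12.66 u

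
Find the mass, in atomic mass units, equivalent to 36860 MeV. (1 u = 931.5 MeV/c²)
m = E/c² = 39.57 u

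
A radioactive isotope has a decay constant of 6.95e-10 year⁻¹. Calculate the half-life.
t½ = ln(2)/λ = 9.973e8 years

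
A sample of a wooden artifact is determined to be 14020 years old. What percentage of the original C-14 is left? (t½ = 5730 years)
N/N₀ = (1/2)^(t/t½) = 0.1834 = 18.3%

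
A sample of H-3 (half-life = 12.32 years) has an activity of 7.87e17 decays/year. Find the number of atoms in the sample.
N = A/λ = 1.399e19 atoms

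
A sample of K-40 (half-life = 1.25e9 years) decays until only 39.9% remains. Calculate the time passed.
t = t½ × log₂(N₀/N) = 1.657e9 years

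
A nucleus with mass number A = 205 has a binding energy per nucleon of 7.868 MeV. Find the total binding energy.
B.E. = 7.868 × 205 = 1613 MeV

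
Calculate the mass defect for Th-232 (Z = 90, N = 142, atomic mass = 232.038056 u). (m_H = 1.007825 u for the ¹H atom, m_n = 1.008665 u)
Δm = Z·m_H + N·m_n − M = 1.897 u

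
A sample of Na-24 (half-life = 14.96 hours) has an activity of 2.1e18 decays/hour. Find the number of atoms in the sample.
N = A/λ = 4.532e19 atoms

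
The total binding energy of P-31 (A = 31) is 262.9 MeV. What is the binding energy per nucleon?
B.E./A = 262.9/31 = 8.481 MeV/nucleon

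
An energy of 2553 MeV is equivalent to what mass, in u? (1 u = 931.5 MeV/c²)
m = E/c² = 2.741 u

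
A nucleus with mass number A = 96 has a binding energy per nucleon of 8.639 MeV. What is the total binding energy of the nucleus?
B.E. = 8.639 × 96 = 829.3 MeV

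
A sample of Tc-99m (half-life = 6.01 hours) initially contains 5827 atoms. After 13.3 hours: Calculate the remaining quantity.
N = N₀(1/2)^(t/t½) = 1257 atoms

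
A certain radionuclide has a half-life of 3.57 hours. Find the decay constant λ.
λ = ln(2)/t½ = 0.1942 hour⁻¹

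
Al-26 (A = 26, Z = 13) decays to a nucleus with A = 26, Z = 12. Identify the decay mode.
ΔA = 0, ΔZ = -1 ⇒ beta-plus decay (β⁺) or electron capture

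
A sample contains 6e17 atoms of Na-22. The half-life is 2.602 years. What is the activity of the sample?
A = λN = 1.598e17 decays/year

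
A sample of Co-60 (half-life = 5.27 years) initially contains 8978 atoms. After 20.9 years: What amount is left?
N = N₀(1/2)^(t/t½) = 574.6 atoms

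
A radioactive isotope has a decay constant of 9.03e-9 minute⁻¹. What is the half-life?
t½ = ln(2)/λ = 7.676e7 minutes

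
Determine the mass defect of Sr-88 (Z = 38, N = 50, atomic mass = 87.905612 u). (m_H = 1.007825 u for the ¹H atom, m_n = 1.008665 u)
Δm = Z·m_H + N·m_n − M = 0.825 u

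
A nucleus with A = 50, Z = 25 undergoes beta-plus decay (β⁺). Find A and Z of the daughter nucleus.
Daughter: A = 50, Z = 24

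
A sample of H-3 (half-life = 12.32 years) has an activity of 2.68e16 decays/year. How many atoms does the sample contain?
N = A/λ = 4.763e17 atoms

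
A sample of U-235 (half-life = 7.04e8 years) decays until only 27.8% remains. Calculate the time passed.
t = t½ × log₂(N₀/N) = 1.3e9 years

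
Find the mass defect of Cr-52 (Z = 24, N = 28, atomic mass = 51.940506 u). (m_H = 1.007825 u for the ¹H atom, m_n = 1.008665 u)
Δm = Z·m_H + N·m_n − M = 0.4899 u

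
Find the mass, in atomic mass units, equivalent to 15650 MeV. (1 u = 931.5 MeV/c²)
m = E/c² = 16.8 u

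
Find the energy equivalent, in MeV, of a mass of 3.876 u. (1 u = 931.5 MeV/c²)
E = mc² = 3610 MeV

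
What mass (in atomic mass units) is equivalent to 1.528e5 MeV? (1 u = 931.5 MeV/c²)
m = E/c² = 164 u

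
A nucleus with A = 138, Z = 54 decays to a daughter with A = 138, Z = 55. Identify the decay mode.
ΔA = 0, ΔZ = +1 ⇒ beta-minus decay (β⁻)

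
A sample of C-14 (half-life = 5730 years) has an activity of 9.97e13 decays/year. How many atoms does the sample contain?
N = A/λ = 8.242e17 atoms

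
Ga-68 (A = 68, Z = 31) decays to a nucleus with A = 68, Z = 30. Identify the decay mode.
ΔA = 0, ΔZ = -1 ⇒ beta-plus decay (β⁺) or electron capture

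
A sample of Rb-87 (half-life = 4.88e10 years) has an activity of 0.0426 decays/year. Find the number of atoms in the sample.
N = A/λ = 2.999e9 atoms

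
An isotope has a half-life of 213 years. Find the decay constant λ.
λ = ln(2)/t½ = 0.003254 year⁻¹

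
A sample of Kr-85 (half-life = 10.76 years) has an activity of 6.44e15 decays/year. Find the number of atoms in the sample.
N = A/λ = 9.997e16 atoms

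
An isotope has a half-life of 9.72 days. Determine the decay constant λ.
λ = ln(2)/t½ = 0.07131 day⁻¹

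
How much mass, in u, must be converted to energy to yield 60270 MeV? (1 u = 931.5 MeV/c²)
m = E/c² = 64.7 u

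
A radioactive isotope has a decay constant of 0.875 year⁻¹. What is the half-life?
t½ = ln(2)/λ = 0.7922 years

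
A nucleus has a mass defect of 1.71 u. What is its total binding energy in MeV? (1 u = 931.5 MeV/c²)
B.E. = Δm × 931.5 = 1593 MeV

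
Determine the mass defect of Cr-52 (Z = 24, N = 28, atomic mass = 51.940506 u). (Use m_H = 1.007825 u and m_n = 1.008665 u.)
Δm = Z·m_H + N·m_n − M = 0.4899 u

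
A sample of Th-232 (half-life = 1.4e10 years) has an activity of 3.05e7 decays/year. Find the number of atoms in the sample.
N = A/λ = 6.16e17 atoms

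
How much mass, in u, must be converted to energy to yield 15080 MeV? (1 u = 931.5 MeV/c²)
m = E/c² = 16.19 u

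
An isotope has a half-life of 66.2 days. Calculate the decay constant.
λ = ln(2)/t½ = 0.01047 day⁻¹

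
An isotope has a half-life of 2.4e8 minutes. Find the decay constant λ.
λ = ln(2)/t½ = 2.888e-9 minute⁻¹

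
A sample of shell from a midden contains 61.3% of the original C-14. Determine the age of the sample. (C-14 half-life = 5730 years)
Age = t½ × log₂(1/ratio) = 4046 years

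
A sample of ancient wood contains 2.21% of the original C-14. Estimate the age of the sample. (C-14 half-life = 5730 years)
Age = t½ × log₂(1/ratio) = 31510 years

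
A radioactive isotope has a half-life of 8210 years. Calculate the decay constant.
λ = ln(2)/t½ = 8.443e-5 year⁻¹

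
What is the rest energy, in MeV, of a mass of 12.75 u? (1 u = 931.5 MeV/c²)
E = mc² = 11880 MeV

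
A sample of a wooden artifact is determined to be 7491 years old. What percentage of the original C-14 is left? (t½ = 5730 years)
N/N₀ = (1/2)^(t/t½) = 0.4041 = 40.4%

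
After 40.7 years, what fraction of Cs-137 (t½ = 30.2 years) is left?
N/N₀ = (1/2)^(t/t½) = 0.3929 = 39.3%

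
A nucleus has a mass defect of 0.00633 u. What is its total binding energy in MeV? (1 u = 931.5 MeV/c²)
B.E. = Δm × 931.5 = 5.896 MeV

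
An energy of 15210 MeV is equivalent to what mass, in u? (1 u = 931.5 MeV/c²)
m = E/c² = 16.33 u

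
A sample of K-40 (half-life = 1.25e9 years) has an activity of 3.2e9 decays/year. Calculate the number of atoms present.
N = A/λ = 5.771e18 atoms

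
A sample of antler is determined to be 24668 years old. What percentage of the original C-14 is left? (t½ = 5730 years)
N/N₀ = (1/2)^(t/t½) = 0.05059 = 5.06%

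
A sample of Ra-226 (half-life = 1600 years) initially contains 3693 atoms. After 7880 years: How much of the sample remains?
N = N₀(1/2)^(t/t½) = 121.6 atoms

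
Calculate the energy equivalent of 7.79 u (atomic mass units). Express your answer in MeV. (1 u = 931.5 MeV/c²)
E = mc² = 7256 MeV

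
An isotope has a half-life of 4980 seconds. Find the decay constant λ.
λ = ln(2)/t½ = 1.392e-4 second⁻¹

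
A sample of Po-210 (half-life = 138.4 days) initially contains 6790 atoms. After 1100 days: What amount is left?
N = N₀(1/2)^(t/t½) = 27.5 atoms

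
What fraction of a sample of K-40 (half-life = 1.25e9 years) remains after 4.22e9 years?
N/N₀ = (1/2)^(t/t½) = 0.09632 = 9.63%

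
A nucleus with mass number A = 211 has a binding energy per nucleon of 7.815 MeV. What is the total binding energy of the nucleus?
B.E. = 7.815 × 211 = 1649 MeV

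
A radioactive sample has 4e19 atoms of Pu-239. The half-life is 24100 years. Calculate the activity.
A = λN = 1.15e15 decays/year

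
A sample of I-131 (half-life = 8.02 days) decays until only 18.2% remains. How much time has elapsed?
t = t½ × log₂(N₀/N) = 19.71 days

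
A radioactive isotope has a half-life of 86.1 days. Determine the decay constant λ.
λ = ln(2)/t½ = 0.00805 day⁻¹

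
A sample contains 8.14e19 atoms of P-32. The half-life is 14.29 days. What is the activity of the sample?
A = λN = 3.948e18 decays/day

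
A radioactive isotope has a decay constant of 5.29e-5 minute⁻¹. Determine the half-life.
t½ = ln(2)/λ = 13100 minutes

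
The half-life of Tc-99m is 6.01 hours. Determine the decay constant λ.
λ = ln(2)/t½ = 0.1153 hour⁻¹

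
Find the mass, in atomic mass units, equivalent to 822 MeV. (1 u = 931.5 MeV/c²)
m = E/c² = 0.8824 u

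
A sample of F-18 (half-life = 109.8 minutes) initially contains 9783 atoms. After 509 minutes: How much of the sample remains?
N = N₀(1/2)^(t/t½) = 393.5 atoms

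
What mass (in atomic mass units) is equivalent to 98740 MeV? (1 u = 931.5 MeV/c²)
m = E/c² = 106 u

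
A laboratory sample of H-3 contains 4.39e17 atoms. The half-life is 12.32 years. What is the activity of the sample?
A = λN = 2.47e16 decays/year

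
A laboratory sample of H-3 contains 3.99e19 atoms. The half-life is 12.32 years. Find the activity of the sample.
A = λN = 2.245e18 decays/year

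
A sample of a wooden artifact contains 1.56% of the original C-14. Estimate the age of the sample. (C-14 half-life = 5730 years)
Age = t½ × log₂(1/ratio) = 34390 years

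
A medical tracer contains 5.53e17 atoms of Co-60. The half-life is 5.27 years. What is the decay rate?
A = λN = 7.273e16 decays/year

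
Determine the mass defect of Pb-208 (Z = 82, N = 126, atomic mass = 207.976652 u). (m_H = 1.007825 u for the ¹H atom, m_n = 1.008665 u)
Δm = Z·m_H + N·m_n − M = 1.757 u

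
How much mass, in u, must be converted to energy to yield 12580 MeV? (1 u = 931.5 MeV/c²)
m = E/c² = 13.51 u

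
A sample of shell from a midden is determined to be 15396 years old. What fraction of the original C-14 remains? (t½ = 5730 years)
N/N₀ = (1/2)^(t/t½) = 0.1553 = 15.5%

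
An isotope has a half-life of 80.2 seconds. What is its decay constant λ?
λ = ln(2)/t½ = 0.008643 second⁻¹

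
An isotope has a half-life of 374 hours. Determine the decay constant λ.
λ = ln(2)/t½ = 0.001853 hour⁻¹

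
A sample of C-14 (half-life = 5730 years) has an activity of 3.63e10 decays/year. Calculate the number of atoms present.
N = A/λ = 3.001e14 atoms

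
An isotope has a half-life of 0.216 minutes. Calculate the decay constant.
λ = ln(2)/t½ = 3.209 minute⁻¹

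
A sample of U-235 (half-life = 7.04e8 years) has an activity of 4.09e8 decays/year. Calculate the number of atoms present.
N = A/λ = 4.154e17 atoms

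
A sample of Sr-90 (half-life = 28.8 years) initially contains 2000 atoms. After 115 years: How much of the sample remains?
N = N₀(1/2)^(t/t½) = 125.6 atoms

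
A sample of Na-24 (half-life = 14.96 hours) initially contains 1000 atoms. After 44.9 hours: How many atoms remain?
N = N₀(1/2)^(t/t½) = 124.9 atoms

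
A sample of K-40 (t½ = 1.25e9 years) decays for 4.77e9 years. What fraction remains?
N/N₀ = (1/2)^(t/t½) = 0.071 = 7.1%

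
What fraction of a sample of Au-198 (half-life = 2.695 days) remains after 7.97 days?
N/N₀ = (1/2)^(t/t½) = 0.1288 = 12.9%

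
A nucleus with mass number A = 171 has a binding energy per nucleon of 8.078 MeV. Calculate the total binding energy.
B.E. = 8.078 × 171 = 1381 MeV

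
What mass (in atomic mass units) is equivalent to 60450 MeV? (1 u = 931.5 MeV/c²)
m = E/c² = 64.9 u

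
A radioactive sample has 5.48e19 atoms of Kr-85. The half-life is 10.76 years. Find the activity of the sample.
A = λN = 3.53e18 decays/year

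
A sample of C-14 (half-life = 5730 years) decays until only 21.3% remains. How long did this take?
t = t½ × log₂(N₀/N) = 12780 years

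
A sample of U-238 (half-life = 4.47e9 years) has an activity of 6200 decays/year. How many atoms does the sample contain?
N = A/λ = 3.998e13 atoms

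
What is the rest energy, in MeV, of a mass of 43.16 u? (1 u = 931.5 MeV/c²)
E = mc² = 40200 MeV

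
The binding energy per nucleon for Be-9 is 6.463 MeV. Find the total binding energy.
B.E. = 6.463 × 9 = 58.17 MeV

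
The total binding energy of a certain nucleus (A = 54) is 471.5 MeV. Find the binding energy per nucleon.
B.E./A = 471.5/54 = 8.731 MeV/nucleon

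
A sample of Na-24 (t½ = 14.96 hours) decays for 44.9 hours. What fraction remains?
N/N₀ = (1/2)^(t/t½) = 0.1249 = 12.5%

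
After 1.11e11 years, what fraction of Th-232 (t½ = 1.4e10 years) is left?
N/N₀ = (1/2)^(t/t½) = 0.004105 = 0.41%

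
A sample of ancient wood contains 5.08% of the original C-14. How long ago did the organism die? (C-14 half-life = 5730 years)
Age = t½ × log₂(1/ratio) = 24630 years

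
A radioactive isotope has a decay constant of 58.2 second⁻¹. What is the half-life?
t½ = ln(2)/λ = 0.01191 seconds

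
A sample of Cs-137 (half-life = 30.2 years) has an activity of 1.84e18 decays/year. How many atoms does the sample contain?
N = A/λ = 8.017e19 atoms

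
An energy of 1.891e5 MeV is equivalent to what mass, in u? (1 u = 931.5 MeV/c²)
m = E/c² = 203 u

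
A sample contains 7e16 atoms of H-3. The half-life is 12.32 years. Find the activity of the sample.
A = λN = 3.938e15 decays/year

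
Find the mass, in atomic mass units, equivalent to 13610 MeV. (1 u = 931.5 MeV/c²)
m = E/c² = 14.61 u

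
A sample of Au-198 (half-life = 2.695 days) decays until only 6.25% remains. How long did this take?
t = t½ × log₂(N₀/N) = 10.78 days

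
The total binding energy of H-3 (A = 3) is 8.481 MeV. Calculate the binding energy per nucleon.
B.E./A = 8.481/3 = 2.827 MeV/nucleon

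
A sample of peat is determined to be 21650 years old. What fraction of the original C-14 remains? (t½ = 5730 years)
N/N₀ = (1/2)^(t/t½) = 0.07288 = 7.29%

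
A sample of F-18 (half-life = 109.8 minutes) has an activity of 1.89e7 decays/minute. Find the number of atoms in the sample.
N = A/λ = 2.994e9 atoms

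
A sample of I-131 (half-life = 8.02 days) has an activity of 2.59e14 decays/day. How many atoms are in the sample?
N = A/λ = 2.997e15 atoms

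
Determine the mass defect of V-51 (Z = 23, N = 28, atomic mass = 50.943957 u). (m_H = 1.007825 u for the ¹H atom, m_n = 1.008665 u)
Δm = Z·m_H + N·m_n − M = 0.4786 u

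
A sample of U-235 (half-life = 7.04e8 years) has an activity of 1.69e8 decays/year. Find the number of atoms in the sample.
N = A/λ = 1.716e17 atoms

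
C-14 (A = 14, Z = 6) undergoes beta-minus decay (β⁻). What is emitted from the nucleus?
β⁻: electron (e⁻) + antineutrino (ν̄ₑ)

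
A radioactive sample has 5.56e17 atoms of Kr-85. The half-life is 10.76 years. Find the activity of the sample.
A = λN = 3.582e16 decays/year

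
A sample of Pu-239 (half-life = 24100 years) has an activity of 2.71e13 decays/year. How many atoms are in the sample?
N = A/λ = 9.422e17 atoms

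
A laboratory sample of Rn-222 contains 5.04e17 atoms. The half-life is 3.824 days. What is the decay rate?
A = λN = 9.136e16 decays/day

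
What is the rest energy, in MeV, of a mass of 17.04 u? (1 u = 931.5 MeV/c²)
E = mc² = 15870 MeV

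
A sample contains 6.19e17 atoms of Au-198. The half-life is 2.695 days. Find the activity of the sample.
A = λN = 1.592e17 decays/day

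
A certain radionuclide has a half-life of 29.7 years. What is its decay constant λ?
λ = ln(2)/t½ = 0.02334 year⁻¹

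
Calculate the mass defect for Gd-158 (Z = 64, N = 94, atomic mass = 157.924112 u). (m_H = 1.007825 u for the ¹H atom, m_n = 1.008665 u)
Δm = Z·m_H + N·m_n − M = 1.391 u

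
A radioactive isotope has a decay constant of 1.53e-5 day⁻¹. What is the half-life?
t½ = ln(2)/λ = 45300 days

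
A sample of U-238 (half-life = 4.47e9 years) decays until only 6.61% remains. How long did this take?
t = t½ × log₂(N₀/N) = 1.752e10 years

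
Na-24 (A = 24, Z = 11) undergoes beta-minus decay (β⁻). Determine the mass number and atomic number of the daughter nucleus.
Daughter: A = 24, Z = 12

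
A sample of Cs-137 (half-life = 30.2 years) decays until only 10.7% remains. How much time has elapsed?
t = t½ × log₂(N₀/N) = 97.37 years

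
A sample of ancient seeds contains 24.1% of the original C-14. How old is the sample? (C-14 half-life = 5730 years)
Age = t½ × log₂(1/ratio) = 11760 years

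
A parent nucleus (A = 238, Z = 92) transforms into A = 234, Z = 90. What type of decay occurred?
ΔA = -4, ΔZ = -2 ⇒ alpha decay (α)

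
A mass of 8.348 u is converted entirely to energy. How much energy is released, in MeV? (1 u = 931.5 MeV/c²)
E = mc² = 7776 MeV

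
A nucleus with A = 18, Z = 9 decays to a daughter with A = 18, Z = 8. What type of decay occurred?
ΔA = 0, ΔZ = -1 ⇒ beta-plus decay (β⁺) or electron capture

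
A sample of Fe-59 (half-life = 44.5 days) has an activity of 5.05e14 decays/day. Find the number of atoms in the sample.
N = A/λ = 3.242e16 atoms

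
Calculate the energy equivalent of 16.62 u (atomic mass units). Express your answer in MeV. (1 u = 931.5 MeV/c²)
E = mc² = 15480 MeV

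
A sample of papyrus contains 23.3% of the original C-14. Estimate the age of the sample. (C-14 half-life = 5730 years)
Age = t½ × log₂(1/ratio) = 12040 years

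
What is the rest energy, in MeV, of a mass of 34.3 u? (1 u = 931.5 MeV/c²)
E = mc² = 31950 MeV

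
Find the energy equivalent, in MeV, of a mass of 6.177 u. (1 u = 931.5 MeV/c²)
E = mc² = 5754 MeV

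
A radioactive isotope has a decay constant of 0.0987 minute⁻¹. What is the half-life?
t½ = ln(2)/λ = 7.023 minutes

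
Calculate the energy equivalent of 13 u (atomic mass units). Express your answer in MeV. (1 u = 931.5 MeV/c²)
E = mc² = 12110 MeV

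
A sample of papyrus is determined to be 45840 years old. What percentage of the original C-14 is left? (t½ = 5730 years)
N/N₀ = (1/2)^(t/t½) = 0.003906 = 0.391%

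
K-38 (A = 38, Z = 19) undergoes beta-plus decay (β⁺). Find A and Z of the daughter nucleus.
Daughter: A = 38, Z = 18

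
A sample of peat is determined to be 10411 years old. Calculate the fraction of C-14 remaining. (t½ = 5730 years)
N/N₀ = (1/2)^(t/t½) = 0.2838 = 28.4%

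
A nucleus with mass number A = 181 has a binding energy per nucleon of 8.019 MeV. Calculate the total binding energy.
B.E. = 8.019 × 181 = 1451 MeV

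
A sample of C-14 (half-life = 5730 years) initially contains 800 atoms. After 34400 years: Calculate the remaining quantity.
N = N₀(1/2)^(t/t½) = 12.47 atoms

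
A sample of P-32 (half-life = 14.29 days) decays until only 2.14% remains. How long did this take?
t = t½ × log₂(N₀/N) = 79.26 days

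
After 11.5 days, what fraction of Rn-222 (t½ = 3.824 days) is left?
N/N₀ = (1/2)^(t/t½) = 0.1244 = 12.4%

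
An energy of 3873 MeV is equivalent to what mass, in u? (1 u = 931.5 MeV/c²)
m = E/c² = 4.158 u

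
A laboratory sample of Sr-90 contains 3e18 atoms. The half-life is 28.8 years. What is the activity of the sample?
A = λN = 7.22e16 decays/year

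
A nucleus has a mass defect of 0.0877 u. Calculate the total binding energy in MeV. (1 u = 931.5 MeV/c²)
B.E. = Δm × 931.5 = 81.69 MeV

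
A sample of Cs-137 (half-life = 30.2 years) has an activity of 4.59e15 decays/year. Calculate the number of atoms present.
N = A/λ = 2e17 atoms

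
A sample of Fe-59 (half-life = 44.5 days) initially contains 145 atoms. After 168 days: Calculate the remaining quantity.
N = N₀(1/2)^(t/t½) = 10.59 atoms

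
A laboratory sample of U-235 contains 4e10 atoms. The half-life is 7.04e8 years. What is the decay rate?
A = λN = 39.38 decays/year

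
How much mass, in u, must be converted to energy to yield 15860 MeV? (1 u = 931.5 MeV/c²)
m = E/c² = 17.03 u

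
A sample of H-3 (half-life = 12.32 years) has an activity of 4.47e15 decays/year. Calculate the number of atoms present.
N = A/λ = 7.945e16 atoms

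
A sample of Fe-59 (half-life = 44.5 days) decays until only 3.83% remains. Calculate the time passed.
t = t½ × log₂(N₀/N) = 209.4 days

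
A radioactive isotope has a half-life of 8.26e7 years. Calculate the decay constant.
λ = ln(2)/t½ = 8.392e-9 year⁻¹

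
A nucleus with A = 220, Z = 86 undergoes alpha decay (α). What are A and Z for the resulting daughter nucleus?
Daughter: A = 216, Z = 84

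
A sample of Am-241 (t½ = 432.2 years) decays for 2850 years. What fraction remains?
N/N₀ = (1/2)^(t/t½) = 0.01035 = 1.04%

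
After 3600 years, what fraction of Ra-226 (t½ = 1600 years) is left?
N/N₀ = (1/2)^(t/t½) = 0.2102 = 21%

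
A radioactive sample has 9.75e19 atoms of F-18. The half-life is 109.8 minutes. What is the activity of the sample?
A = λN = 6.155e17 decays/minute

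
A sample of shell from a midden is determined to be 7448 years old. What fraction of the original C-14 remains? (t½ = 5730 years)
N/N₀ = (1/2)^(t/t½) = 0.4062 = 40.6%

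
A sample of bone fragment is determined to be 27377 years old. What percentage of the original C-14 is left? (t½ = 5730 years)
N/N₀ = (1/2)^(t/t½) = 0.03645 = 3.65%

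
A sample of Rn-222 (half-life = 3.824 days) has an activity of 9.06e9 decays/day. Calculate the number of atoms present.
N = A/λ = 4.998e10 atoms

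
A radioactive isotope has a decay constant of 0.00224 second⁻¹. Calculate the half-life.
t½ = ln(2)/λ = 309.4 seconds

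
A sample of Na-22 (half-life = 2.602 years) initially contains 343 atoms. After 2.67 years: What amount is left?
N = N₀(1/2)^(t/t½) = 168.4 atoms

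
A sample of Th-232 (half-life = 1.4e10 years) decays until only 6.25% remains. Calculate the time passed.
t = t½ × log₂(N₀/N) = 5.6e10 years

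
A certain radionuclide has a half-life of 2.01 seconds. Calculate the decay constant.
λ = ln(2)/t½ = 0.3448 second⁻¹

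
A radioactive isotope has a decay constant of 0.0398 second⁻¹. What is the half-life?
t½ = ln(2)/λ = 17.42 seconds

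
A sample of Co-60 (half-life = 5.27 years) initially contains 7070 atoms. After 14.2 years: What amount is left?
N = N₀(1/2)^(t/t½) = 1092 atoms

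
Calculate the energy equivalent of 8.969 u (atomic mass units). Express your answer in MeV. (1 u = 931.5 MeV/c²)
E = mc² = 8355 MeV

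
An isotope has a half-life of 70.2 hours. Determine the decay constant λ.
λ = ln(2)/t½ = 0.009874 hour⁻¹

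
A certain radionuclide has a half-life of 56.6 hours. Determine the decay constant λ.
λ = ln(2)/t½ = 0.01225 hour⁻¹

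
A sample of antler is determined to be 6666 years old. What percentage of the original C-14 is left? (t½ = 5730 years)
N/N₀ = (1/2)^(t/t½) = 0.4465 = 44.6%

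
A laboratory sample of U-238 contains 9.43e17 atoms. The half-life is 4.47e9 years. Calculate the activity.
A = λN = 1.462e8 decays/year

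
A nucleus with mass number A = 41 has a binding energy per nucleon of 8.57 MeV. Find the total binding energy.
B.E. = 8.57 × 41 = 351.4 MeV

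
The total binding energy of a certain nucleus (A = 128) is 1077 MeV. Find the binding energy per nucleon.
B.E./A = 1077/128 = 8.414 MeV/nucleon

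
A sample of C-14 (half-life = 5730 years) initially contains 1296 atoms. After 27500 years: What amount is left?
N = N₀(1/2)^(t/t½) = 46.54 atoms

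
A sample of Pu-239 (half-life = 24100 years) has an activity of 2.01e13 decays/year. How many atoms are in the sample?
N = A/λ = 6.989e17 atoms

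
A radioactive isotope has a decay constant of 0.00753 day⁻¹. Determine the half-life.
t½ = ln(2)/λ = 92.05 days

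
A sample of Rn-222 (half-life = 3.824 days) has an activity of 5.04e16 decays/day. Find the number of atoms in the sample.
N = A/λ = 2.781e17 atoms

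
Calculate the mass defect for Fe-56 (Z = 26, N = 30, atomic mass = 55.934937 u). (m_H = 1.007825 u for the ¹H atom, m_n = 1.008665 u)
Δm = Z·m_H + N·m_n − M = 0.5285 u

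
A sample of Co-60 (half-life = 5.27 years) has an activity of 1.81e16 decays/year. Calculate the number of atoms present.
N = A/λ = 1.376e17 atoms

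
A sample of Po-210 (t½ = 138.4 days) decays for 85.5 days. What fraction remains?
N/N₀ = (1/2)^(t/t½) = 0.6517 = 65.2%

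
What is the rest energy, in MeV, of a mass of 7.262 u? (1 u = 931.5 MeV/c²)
E = mc² = 6765 MeV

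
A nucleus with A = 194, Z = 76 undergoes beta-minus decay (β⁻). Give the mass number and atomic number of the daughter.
Daughter: A = 194, Z = 77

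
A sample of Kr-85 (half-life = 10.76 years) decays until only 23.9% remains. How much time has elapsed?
t = t½ × log₂(N₀/N) = 22.22 years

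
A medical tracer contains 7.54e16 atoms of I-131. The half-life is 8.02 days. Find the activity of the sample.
A = λN = 6.517e15 decays/day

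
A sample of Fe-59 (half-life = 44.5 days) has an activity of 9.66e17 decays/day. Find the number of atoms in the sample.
N = A/λ = 6.202e19 atoms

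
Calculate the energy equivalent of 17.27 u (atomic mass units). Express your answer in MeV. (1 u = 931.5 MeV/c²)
E = mc² = 16090 MeV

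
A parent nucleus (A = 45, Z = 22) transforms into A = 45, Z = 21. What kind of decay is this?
ΔA = 0, ΔZ = -1 ⇒ beta-plus decay (β⁺) or electron capture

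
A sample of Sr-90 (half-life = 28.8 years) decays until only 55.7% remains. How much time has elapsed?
t = t½ × log₂(N₀/N) = 24.31 years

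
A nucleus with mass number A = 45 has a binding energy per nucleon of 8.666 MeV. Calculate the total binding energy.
B.E. = 8.666 × 45 = 390 MeV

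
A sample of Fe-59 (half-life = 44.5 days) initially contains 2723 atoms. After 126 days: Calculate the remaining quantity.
N = N₀(1/2)^(t/t½) = 382.6 atoms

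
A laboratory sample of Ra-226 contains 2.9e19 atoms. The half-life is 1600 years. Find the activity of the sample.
A = λN = 1.256e16 decays/year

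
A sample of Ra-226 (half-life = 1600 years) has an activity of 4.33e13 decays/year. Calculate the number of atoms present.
N = A/λ = 9.995e16 atoms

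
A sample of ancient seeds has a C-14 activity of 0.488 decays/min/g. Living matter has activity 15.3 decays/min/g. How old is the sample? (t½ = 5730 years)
Age = t½ × log₂(A₀/A) = 28480 years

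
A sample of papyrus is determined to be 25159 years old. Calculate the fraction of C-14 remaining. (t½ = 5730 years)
N/N₀ = (1/2)^(t/t½) = 0.04767 = 4.77%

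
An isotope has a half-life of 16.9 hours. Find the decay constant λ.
λ = ln(2)/t½ = 0.04101 hour⁻¹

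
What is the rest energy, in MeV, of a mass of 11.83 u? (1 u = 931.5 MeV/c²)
E = mc² = 11020 MeV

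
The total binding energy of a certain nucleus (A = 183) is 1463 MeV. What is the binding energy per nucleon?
B.E./A = 1463/183 = 7.995 MeV/nucleon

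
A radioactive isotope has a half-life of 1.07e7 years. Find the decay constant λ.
λ = ln(2)/t½ = 6.478e-8 year⁻¹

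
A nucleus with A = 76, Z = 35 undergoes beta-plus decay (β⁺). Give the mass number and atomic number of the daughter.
Daughter: A = 76, Z = 34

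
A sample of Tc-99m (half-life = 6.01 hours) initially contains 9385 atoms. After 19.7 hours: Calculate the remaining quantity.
N = N₀(1/2)^(t/t½) = 967.6 atoms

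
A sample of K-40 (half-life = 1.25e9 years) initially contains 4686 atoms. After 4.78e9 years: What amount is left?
N = N₀(1/2)^(t/t½) = 330.9 atoms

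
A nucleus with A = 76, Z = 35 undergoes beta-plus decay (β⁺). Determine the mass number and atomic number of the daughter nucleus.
Daughter: A = 76, Z = 34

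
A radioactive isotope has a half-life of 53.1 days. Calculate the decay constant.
λ = ln(2)/t½ = 0.01305 day⁻¹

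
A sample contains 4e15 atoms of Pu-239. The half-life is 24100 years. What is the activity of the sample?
A = λN = 1.15e11 decays/year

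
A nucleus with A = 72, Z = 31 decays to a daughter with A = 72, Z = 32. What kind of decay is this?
ΔA = 0, ΔZ = +1 ⇒ beta-minus decay (β⁻)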